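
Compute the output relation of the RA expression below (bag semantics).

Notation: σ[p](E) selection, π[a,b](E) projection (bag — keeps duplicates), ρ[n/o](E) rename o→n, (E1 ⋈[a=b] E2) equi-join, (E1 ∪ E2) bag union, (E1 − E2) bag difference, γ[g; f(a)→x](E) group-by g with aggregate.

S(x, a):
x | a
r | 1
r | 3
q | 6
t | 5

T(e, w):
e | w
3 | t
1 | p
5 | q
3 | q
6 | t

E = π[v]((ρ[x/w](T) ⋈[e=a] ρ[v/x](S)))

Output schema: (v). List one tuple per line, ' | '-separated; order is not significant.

Per-node cardinality:
  T → 5
  ρ[x/w](T) → 5
  S → 4
  ρ[v/x](S) → 4
  (ρ[x/w](T) ⋈[e=a] ρ[v/x](S)) → 5
  π[v]((ρ[x/w](T) ⋈[e=a] ρ[v/x](S))) → 5

== RESULT ==
v
q
r
r
r
t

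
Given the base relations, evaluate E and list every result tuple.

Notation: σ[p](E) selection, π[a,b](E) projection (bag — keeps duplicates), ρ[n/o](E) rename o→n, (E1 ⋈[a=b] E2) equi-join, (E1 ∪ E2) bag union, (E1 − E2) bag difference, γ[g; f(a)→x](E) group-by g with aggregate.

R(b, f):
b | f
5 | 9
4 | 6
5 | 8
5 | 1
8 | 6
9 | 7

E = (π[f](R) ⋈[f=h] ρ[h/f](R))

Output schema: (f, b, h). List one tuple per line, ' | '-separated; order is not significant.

Stepwise |·|:
  R → 6
  π[f](R) → 6
  R → 6
  ρ[h/f](R) → 6
  (π[f](R) ⋈[f=h] ρ[h/f](R)) → 8

== RESULT ==
f | b | h
1 | 5 | 1
6 | 4 | 6
6 | 4 | 6
6 | 8 | 6
6 | 8 | 6
7 | 9 | 7
8 | 5 | 8
9 | 5 | 9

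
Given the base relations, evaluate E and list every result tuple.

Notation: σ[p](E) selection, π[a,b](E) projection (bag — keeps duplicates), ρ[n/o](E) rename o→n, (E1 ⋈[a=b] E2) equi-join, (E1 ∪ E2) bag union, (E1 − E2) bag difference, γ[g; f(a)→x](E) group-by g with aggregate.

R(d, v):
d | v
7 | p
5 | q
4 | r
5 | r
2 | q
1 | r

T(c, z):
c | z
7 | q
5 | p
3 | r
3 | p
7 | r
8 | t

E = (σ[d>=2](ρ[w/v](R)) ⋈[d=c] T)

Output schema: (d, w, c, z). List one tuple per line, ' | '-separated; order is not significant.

Subexpression sizes:
  R → 6
  ρ[w/v](R) → 6
  σ[d>=2](ρ[w/v](R)) → 5
  T → 6
  (σ[d>=2](ρ[w/v](R)) ⋈[d=c] T) → 4

== RESULT ==
d | w | c | z
5 | q | 5 | p
5 | r | 5 | p
7 | p | 7 | q
7 | p | 7 | r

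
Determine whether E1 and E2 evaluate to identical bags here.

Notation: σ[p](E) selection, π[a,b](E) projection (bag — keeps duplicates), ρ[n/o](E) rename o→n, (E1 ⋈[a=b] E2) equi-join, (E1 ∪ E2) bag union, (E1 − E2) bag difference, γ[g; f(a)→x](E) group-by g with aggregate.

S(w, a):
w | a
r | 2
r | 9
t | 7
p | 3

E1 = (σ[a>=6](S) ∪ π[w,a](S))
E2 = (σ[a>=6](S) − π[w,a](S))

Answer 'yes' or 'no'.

E1 subexpression sizes:
  S → 4
  σ[a>=6](S) → 2
  S → 4
  π[w,a](S) → 4
  (σ[a>=6](S) ∪ π[w,a](S)) → 6
E2 subexpression sizes:
  S → 4
  σ[a>=6](S) → 2
  S → 4
  π[w,a](S) → 4
  (σ[a>=6](S) − π[w,a](S)) → 0

E1 result:
w | a
p | 3
r | 2
r | 9
r | 9
t | 7
t | 7
E2 result:
w | a
(0 rows)
Witness: ('r', 2) appears 1× in E1 but 0× in E2.

no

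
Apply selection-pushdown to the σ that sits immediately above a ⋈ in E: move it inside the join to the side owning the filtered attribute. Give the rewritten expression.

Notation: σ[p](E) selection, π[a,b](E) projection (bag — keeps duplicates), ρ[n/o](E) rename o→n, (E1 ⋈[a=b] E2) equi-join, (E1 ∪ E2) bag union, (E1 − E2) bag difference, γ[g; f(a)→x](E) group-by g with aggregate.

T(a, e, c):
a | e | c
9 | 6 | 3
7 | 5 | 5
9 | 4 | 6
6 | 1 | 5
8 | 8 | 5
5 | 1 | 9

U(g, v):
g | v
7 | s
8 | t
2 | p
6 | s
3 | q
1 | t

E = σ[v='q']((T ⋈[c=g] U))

σ filters on v, owned by the right side.
E' = (T ⋈[c=g] σ[v='q'](U))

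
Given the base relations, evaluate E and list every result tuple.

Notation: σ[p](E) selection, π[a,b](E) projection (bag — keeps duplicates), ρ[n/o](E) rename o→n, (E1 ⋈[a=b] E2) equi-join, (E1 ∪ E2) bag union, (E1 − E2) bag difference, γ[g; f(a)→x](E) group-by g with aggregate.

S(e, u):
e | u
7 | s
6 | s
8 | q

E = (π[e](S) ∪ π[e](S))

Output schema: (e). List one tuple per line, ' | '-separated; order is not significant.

Subexpression sizes:
  S → 3
  π[e](S) → 3
  S → 3
  π[e](S) → 3
  (π[e](S) ∪ π[e](S)) → 6

== RESULT ==
e
6
6
7
7
8
8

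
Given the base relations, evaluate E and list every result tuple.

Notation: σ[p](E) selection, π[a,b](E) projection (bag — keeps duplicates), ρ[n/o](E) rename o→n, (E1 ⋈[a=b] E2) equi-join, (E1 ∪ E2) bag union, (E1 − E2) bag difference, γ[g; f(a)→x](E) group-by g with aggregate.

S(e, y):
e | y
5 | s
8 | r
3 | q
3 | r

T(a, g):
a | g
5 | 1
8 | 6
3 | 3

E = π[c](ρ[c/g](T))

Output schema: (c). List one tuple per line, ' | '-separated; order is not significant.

Subexpression sizes:
  T → 3
  ρ[c/g](T) → 3
  π[c](ρ[c/g](T)) → 3

== RESULT ==
c
1
3
6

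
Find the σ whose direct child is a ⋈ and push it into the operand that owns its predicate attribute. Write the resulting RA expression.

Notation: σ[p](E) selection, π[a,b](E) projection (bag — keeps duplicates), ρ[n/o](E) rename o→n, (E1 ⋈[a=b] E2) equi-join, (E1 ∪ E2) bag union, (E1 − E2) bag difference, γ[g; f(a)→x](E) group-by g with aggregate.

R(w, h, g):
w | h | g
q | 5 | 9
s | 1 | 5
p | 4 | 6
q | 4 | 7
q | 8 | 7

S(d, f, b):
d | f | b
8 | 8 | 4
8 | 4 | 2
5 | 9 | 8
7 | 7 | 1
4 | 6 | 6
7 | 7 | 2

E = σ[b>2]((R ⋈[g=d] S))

σ filters on b, owned by the right side.
E' = (R ⋈[g=d] σ[b>2](S))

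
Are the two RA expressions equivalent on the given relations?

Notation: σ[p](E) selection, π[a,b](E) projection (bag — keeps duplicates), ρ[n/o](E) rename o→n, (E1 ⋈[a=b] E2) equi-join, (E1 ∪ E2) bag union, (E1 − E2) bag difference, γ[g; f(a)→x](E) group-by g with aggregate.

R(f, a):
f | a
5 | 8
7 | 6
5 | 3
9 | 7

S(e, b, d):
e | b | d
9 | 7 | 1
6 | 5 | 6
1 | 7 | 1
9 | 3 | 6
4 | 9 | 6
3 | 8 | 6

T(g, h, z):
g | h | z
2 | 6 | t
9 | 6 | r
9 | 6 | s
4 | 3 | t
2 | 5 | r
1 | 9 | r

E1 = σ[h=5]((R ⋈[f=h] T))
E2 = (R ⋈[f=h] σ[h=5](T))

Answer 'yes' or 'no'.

E1 stepwise |·|:
  R → 4
  T → 6
  (R ⋈[f=h] T) → 3
  σ[h=5]((R ⋈[f=h] T)) → 2
E2 stepwise |·|:
  R → 4
  T → 6
  σ[h=5](T) → 1
  (R ⋈[f=h] σ[h=5](T)) → 2

E1 and E2 produce the same multiset:
f | a | g | h | z
5 | 3 | 2 | 5 | r
5 | 8 | 2 | 5 | r

yes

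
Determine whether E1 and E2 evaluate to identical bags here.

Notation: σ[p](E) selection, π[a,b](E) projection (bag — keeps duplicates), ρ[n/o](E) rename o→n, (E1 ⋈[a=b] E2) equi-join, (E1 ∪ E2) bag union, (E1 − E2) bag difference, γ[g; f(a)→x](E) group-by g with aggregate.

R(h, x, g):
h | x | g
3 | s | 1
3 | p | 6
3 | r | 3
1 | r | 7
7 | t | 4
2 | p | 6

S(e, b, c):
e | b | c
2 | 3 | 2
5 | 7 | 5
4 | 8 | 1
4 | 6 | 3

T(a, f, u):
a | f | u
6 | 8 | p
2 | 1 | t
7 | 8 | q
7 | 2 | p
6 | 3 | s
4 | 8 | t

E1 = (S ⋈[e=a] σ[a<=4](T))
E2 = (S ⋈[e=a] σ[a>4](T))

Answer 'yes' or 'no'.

E1 row counts bottom-up:
  S → 4
  T → 6
  σ[a<=4](T) → 2
  (S ⋈[e=a] σ[a<=4](T)) → 3
E2 row counts bottom-up:
  S → 4
  T → 6
  σ[a>4](T) → 4
  (S ⋈[e=a] σ[a>4](T)) → 0

E1 result:
e | b | c | a | f | u
2 | 3 | 2 | 2 | 1 | t
4 | 6 | 3 | 4 | 8 | t
4 | 8 | 1 | 4 | 8 | t
E2 result:
e | b | c | a | f | u
(0 rows)
Witness: (4, 6, 3, 4, 8, 't') appears 1× in E1 but 0× in E2.

no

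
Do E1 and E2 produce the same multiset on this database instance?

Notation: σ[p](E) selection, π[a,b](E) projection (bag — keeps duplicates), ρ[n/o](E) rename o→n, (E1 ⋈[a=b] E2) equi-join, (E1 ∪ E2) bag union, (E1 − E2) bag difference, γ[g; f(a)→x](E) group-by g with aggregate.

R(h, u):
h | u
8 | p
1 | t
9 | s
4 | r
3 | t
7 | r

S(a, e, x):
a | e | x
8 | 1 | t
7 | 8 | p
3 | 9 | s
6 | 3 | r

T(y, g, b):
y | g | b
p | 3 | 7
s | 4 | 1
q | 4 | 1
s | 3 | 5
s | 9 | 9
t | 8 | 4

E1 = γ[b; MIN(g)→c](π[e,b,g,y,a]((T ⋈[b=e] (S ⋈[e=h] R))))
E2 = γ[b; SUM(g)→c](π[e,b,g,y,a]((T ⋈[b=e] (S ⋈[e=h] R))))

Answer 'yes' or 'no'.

E1 per-node cardinality:
  T → 6
  S → 4
  R → 6
  (S ⋈[e=h] R) → 4
  (T ⋈[b=e] (S ⋈[e=h] R)) → 3
  π[e,b,g,y,a]((T ⋈[b=e] (S ⋈[e=h] R))) → 3
  γ[b; MIN(g)→c](π[e,b,g,y,a]((T ⋈[b=e] (S ⋈[e=h] R)))) → 2
E2 per-node cardinality:
  T → 6
  S → 4
  R → 6
  (S ⋈[e=h] R) → 4
  (T ⋈[b=e] (S ⋈[e=h] R)) → 3
  π[e,b,g,y,a]((T ⋈[b=e] (S ⋈[e=h] R))) → 3
  γ[b; SUM(g)→c](π[e,b,g,y,a]((T ⋈[b=e] (S ⋈[e=h] R)))) → 2

E1 result:
b | c
1 | 4
9 | 9
E2 result:
b | c
1 | 8
9 | 9
Witness: (1, 8) appears 0× in E1 but 1× in E2.

no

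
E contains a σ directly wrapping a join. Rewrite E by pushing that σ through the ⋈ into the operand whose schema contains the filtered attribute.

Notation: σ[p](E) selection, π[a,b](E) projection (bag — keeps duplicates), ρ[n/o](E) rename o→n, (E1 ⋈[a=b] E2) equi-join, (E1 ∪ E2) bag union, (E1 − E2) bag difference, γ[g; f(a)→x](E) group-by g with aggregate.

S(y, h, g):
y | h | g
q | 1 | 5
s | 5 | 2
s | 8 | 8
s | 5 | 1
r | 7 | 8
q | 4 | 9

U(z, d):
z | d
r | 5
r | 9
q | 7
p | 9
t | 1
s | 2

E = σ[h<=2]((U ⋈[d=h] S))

σ filters on h, owned by the right side.
E' = (U ⋈[d=h] σ[h<=2](S))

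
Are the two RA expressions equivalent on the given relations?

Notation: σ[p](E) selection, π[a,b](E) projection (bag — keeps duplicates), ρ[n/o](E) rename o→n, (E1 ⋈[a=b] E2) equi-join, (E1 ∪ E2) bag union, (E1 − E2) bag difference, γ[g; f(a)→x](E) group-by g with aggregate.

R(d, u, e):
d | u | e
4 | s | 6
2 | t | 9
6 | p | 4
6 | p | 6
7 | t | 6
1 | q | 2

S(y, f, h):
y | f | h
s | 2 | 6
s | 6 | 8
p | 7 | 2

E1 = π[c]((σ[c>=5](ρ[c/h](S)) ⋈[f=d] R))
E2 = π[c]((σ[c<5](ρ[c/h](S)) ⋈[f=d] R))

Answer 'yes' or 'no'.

E1 stepwise |·|:
  S → 3
  ρ[c/h](S) → 3
  σ[c>=5](ρ[c/h](S)) → 2
  R → 6
  (σ[c>=5](ρ[c/h](S)) ⋈[f=d] R) → 3
  π[c]((σ[c>=5](ρ[c/h](S)) ⋈[f=d] R)) → 3
E2 stepwise |·|:
  S → 3
  ρ[c/h](S) → 3
  σ[c<5](ρ[c/h](S)) → 1
  R → 6
  (σ[c<5](ρ[c/h](S)) ⋈[f=d] R) → 1
  π[c]((σ[c<5](ρ[c/h](S)) ⋈[f=d] R)) → 1

E1 result:
c
6
8
8
E2 result:
c
2
Witness: (6,) appears 1× in E1 but 0× in E2.

no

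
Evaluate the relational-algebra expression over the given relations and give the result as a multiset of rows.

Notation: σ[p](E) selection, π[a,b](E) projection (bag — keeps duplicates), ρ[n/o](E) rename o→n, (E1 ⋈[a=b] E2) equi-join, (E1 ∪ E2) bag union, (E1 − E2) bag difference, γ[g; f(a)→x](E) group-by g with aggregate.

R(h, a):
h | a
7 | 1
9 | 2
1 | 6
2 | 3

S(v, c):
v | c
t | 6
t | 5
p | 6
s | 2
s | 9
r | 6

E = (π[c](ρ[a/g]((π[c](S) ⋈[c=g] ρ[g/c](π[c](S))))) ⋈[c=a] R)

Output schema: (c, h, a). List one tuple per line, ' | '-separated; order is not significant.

Stepwise |·|:
  S → 6
  π[c](S) → 6
  S → 6
  π[c](S) → 6
  ρ[g/c](π[c](S)) → 6
  (π[c](S) ⋈[c=g] ρ[g/c](π[c](S))) → 12
  ρ[a/g]((π[c](S) ⋈[c=g] ρ[g/c](π[c](S)))) → 12
  π[c](ρ[a/g]((π[c](S) ⋈[c=g] ρ[g/c](π[c](S))))) → 12
  R → 4
  (π[c](ρ[a/g]((π[c](S) ⋈[c=g] ρ[g/c](π[c](S))))) ⋈[c=a] R) → 10

== RESULT ==
c | h | a
2 | 9 | 2
6 | 1 | 6
6 | 1 | 6
6 | 1 | 6
6 | 1 | 6
6 | 1 | 6
6 | 1 | 6
6 | 1 | 6
6 | 1 | 6
6 | 1 | 6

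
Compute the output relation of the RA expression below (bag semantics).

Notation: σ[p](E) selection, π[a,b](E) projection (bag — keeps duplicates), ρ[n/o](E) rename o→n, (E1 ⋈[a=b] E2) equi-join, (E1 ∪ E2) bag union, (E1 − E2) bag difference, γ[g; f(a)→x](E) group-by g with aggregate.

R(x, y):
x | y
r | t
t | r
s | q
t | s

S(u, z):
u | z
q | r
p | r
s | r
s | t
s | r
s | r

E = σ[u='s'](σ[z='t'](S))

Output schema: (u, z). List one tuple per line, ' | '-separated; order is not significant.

Per-node cardinality:
  S → 6
  σ[z='t'](S) → 1
  σ[u='s'](σ[z='t'](S)) → 1

== RESULT ==
u | z
s | t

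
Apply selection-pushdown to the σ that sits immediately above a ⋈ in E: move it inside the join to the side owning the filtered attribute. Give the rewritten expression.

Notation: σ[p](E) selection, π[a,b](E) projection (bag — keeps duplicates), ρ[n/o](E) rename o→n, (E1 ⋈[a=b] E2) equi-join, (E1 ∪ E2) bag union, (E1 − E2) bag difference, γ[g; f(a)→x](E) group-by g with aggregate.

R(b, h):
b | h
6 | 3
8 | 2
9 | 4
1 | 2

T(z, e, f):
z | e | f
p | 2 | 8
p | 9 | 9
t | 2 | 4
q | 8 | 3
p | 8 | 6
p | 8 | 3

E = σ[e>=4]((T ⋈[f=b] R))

σ filters on e, owned by the left side.
E' = (σ[e>=4](T) ⋈[f=b] R)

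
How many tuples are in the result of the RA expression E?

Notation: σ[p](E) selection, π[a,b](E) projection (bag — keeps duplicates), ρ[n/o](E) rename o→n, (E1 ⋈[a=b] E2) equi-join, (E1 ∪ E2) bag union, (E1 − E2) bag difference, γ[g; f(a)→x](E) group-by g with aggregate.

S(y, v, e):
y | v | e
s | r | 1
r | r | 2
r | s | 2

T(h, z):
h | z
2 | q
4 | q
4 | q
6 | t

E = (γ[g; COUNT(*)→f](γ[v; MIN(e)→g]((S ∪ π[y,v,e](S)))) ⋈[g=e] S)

Subexpression sizes:
  S → 3
  S → 3
  π[y,v,e](S) → 3
  (S ∪ π[y,v,e](S)) → 6
  γ[v; MIN(e)→g]((S ∪ π[y,v,e](S))) → 2
  γ[g; COUNT(*)→f](γ[v; MIN(e)→g]((S ∪ π[y,v,e](S)))) → 2
  S → 3
  (γ[g; COUNT(*)→f](γ[v; MIN(e)→g]((S ∪ π[y,v,e](S)))) ⋈[g=e] S) → 3

|E| = 3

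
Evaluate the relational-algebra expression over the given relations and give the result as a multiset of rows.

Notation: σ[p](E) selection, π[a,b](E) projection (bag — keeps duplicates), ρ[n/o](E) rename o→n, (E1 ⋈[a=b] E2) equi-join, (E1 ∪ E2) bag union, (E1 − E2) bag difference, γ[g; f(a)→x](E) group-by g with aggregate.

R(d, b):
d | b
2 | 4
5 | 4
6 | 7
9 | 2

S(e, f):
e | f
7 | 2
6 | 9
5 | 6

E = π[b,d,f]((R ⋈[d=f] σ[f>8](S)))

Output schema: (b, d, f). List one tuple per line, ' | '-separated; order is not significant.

Stepwise |·|:
  R → 4
  S → 3
  σ[f>8](S) → 1
  (R ⋈[d=f] σ[f>8](S)) → 1
  π[b,d,f]((R ⋈[d=f] σ[f>8](S))) → 1

== RESULT ==
b | d | f
2 | 9 | 9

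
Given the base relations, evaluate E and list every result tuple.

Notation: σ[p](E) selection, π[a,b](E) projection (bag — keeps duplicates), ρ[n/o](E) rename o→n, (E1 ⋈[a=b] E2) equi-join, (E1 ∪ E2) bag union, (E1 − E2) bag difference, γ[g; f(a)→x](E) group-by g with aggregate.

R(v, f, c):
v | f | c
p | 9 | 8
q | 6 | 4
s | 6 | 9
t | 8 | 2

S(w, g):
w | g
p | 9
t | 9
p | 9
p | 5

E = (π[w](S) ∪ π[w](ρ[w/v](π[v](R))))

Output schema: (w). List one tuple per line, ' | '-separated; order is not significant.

Subexpression sizes:
  S → 4
  π[w](S) → 4
  R → 4
  π[v](R) → 4
  ρ[w/v](π[v](R)) → 4
  π[w](ρ[w/v](π[v](R))) → 4
  (π[w](S) ∪ π[w](ρ[w/v](π[v](R)))) → 8

== RESULT ==
w
p
p
p
p
q
s
t
t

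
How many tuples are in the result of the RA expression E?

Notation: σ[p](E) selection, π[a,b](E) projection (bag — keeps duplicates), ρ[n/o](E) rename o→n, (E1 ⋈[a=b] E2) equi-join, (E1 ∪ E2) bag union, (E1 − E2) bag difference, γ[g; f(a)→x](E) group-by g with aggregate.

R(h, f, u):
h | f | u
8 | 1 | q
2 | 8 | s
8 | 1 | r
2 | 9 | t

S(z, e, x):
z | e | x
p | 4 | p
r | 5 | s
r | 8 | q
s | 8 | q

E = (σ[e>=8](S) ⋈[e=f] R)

Stepwise |·|:
  S → 4
  σ[e>=8](S) → 2
  R → 4
  (σ[e>=8](S) ⋈[e=f] R) → 2

|E| = 2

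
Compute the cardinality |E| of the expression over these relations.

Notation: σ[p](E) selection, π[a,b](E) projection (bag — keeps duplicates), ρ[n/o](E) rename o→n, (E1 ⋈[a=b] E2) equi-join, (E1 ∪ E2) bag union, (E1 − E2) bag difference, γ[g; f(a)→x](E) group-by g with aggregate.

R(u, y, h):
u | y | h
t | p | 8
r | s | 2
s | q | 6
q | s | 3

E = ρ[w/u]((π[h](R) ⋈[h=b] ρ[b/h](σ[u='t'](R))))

Stepwise |·|:
  R → 4
  π[h](R) → 4
  R → 4
  σ[u='t'](R) → 1
  ρ[b/h](σ[u='t'](R)) → 1
  (π[h](R) ⋈[h=b] ρ[b/h](σ[u='t'](R))) → 1
  ρ[w/u]((π[h](R) ⋈[h=b] ρ[b/h](σ[u='t'](R)))) → 1

|E| = 1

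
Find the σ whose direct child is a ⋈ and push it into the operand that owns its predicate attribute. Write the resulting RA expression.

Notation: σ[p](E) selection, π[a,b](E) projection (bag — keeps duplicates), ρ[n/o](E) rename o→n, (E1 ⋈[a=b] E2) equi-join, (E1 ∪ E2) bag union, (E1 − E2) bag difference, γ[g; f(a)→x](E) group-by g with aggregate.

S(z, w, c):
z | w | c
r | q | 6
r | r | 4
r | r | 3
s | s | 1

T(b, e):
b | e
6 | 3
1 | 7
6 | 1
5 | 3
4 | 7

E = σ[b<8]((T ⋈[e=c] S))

σ filters on b, owned by the left side.
E' = (σ[b<8](T) ⋈[e=c] S)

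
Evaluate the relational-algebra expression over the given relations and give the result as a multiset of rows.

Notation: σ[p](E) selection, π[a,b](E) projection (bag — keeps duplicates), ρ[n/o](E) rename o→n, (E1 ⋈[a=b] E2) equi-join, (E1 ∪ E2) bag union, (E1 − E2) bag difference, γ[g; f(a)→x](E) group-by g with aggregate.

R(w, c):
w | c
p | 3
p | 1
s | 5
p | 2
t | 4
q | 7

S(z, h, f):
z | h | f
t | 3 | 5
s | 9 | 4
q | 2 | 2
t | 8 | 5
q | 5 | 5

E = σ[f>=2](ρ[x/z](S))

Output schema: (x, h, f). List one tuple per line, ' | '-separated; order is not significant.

Row counts bottom-up:
  S → 5
  ρ[x/z](S) → 5
  σ[f>=2](ρ[x/z](S)) → 5

== RESULT ==
x | h | f
q | 2 | 2
q | 5 | 5
s | 9 | 4
t | 3 | 5
t | 8 | 5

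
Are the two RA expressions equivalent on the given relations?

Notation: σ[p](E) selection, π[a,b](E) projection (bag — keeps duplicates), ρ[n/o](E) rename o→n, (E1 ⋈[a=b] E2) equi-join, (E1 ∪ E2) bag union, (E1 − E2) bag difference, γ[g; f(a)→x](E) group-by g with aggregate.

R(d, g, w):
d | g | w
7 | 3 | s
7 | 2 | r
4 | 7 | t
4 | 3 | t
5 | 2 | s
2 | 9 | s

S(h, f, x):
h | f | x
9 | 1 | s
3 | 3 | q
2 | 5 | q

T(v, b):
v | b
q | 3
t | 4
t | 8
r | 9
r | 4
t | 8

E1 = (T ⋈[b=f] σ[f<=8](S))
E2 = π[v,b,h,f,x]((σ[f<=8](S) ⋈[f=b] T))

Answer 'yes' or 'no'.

E1 stepwise |·|:
  T → 6
  S → 3
  σ[f<=8](S) → 3
  (T ⋈[b=f] σ[f<=8](S)) → 1
E2 stepwise |·|:
  S → 3
  σ[f<=8](S) → 3
  T → 6
  (σ[f<=8](S) ⋈[f=b] T) → 1
  π[v,b,h,f,x]((σ[f<=8](S) ⋈[f=b] T)) → 1

E1 and E2 produce the same multiset:
v | b | h | f | x
q | 3 | 3 | 3 | q

yes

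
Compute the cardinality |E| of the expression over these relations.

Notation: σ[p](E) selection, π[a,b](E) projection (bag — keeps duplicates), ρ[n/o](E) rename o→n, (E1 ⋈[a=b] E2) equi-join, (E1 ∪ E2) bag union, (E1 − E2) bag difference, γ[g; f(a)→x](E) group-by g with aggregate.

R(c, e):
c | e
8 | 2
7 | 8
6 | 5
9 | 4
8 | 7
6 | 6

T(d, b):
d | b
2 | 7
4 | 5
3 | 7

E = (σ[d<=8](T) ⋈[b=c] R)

Per-node cardinality:
  T → 3
  σ[d<=8](T) → 3
  R → 6
  (σ[d<=8](T) ⋈[b=c] R) → 2

|E| = 2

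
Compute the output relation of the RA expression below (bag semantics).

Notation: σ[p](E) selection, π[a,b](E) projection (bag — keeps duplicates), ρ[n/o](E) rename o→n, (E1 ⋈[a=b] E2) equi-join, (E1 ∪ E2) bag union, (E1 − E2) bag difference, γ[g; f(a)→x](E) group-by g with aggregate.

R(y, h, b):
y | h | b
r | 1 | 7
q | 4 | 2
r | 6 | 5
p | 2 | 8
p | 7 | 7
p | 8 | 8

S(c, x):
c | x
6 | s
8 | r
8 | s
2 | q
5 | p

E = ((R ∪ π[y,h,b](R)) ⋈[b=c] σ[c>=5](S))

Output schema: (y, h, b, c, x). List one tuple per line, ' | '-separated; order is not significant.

Stepwise |·|:
  R → 6
  R → 6
  π[y,h,b](R) → 6
  (R ∪ π[y,h,b](R)) → 12
  S → 5
  σ[c>=5](S) → 4
  ((R ∪ π[y,h,b](R)) ⋈[b=c] σ[c>=5](S)) → 10

== RESULT ==
y | h | b | c | x
p | 2 | 8 | 8 | r
p | 2 | 8 | 8 | r
p | 2 | 8 | 8 | s
p | 2 | 8 | 8 | s
p | 8 | 8 | 8 | r
p | 8 | 8 | 8 | r
p | 8 | 8 | 8 | s
p | 8 | 8 | 8 | s
r | 6 | 5 | 5 | p
r | 6 | 5 | 5 | p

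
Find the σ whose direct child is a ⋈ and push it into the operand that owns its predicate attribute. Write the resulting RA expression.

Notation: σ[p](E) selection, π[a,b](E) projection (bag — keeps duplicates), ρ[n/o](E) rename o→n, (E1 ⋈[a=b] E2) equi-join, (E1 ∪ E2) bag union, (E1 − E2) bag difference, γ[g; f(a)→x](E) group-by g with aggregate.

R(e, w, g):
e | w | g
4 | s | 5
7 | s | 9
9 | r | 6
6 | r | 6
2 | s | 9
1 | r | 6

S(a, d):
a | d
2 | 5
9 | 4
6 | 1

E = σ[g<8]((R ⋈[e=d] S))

σ filters on g, owned by the left side.
E' = (σ[g<8](R) ⋈[e=d] S)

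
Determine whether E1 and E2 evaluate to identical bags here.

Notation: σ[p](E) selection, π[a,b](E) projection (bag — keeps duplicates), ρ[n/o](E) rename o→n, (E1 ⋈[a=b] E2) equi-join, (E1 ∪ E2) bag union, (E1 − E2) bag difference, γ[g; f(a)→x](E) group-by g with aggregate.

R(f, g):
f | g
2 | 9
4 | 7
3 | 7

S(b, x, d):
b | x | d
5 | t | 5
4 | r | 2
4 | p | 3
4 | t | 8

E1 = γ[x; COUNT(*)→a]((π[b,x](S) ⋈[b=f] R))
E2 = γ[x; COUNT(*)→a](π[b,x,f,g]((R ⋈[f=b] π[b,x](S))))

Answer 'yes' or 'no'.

E1 stepwise |·|:
  S → 4
  π[b,x](S) → 4
  R → 3
  (π[b,x](S) ⋈[b=f] R) → 3
  γ[x; COUNT(*)→a]((π[b,x](S) ⋈[b=f] R)) → 3
E2 stepwise |·|:
  R → 3
  S → 4
  π[b,x](S) → 4
  (R ⋈[f=b] π[b,x](S)) → 3
  π[b,x,f,g]((R ⋈[f=b] π[b,x](S))) → 3
  γ[x; COUNT(*)→a](π[b,x,f,g]((R ⋈[f=b] π[b,x](S)))) → 3

E1 and E2 produce the same multiset:
x | a
p | 1
r | 1
t | 1

yes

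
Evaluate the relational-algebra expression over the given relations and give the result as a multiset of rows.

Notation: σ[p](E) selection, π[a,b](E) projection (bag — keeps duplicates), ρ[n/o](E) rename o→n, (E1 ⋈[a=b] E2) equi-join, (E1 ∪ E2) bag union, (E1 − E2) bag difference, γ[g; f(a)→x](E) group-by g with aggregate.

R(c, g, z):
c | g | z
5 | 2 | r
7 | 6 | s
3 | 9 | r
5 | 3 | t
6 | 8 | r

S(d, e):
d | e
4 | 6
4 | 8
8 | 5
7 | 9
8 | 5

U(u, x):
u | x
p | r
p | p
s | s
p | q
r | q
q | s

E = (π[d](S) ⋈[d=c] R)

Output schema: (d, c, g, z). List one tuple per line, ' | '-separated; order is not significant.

Stepwise |·|:
  S → 5
  π[d](S) → 5
  R → 5
  (π[d](S) ⋈[d=c] R) → 1

== RESULT ==
d | c | g | z
7 | 7 | 6 | s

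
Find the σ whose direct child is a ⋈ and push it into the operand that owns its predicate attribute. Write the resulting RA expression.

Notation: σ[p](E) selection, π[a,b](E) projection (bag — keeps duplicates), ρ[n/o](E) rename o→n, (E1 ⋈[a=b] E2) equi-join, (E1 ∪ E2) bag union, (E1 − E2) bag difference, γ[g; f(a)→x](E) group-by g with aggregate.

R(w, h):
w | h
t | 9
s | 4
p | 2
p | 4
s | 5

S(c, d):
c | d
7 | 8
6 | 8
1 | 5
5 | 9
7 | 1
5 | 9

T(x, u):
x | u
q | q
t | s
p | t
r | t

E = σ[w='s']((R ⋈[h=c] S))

σ filters on w, owned by the left side.
E' = (σ[w='s'](R) ⋈[h=c] S)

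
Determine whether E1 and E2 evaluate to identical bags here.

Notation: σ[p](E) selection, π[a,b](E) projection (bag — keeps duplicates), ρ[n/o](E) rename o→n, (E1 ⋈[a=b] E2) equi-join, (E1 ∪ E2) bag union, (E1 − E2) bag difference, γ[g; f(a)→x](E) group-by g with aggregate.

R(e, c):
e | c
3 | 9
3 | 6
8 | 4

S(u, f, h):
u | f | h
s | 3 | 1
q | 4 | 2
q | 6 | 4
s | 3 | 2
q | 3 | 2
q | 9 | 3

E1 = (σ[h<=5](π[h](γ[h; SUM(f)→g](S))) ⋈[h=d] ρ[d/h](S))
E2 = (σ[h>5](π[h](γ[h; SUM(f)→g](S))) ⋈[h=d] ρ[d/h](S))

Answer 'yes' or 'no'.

E1 subexpression sizes:
  S → 6
  γ[h; SUM(f)→g](S) → 4
  π[h](γ[h; SUM(f)→g](S)) → 4
  σ[h<=5](π[h](γ[h; SUM(f)→g](S))) → 4
  S → 6
  ρ[d/h](S) → 6
  (σ[h<=5](π[h](γ[h; SUM(f)→g](S))) ⋈[h=d] ρ[d/h](S)) → 6
E2 subexpression sizes:
  S → 6
  γ[h; SUM(f)→g](S) → 4
  π[h](γ[h; SUM(f)→g](S)) → 4
  σ[h>5](π[h](γ[h; SUM(f)→g](S))) → 0
  S → 6
  ρ[d/h](S) → 6
  (σ[h>5](π[h](γ[h; SUM(f)→g](S))) ⋈[h=d] ρ[d/h](S)) → 0

E1 result:
h | u | f | d
1 | s | 3 | 1
2 | q | 3 | 2
2 | q | 4 | 2
2 | s | 3 | 2
3 | q | 9 | 3
4 | q | 6 | 4
E2 result:
h | u | f | d
(0 rows)
Witness: (3, 'q', 9, 3) appears 1× in E1 but 0× in E2.

no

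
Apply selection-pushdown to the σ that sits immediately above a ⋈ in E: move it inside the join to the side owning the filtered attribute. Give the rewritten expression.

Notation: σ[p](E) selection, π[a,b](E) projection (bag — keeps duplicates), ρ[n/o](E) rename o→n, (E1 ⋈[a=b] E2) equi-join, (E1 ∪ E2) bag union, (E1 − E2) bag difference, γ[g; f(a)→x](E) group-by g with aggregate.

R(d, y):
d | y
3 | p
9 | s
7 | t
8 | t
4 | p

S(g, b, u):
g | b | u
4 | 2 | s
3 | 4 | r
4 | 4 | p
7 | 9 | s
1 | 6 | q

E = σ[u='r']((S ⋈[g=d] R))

σ filters on u, owned by the left side.
E' = (σ[u='r'](S) ⋈[g=d] R)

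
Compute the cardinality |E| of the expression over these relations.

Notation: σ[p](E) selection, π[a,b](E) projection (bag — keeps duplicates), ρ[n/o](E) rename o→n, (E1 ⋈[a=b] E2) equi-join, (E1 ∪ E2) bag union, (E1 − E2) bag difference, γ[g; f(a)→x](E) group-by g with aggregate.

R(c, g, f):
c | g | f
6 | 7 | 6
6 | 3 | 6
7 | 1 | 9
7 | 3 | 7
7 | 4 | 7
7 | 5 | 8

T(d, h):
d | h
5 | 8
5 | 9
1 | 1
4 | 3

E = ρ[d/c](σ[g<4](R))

Per-node cardinality:
  R → 6
  σ[g<4](R) → 3
  ρ[d/c](σ[g<4](R)) → 3

|E| = 3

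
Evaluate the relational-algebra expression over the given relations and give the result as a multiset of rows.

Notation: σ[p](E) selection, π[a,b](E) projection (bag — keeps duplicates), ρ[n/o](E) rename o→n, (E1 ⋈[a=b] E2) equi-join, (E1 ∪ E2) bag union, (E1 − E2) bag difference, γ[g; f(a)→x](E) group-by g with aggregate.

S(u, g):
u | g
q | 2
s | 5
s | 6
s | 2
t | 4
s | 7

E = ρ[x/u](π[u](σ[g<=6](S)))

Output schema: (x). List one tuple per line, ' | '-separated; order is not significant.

Stepwise |·|:
  S → 6
  σ[g<=6](S) → 5
  π[u](σ[g<=6](S)) → 5
  ρ[x/u](π[u](σ[g<=6](S))) → 5

== RESULT ==
x
q
s
s
s
t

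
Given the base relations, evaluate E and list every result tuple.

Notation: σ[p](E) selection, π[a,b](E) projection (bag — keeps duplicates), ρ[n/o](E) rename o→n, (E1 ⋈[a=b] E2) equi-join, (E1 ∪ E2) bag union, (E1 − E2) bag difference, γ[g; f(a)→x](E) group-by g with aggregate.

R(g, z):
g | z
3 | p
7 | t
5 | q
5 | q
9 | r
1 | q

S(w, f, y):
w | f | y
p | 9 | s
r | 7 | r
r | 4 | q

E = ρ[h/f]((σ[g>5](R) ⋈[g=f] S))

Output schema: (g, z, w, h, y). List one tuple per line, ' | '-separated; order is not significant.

Row counts bottom-up:
  R → 6
  σ[g>5](R) → 2
  S → 3
  (σ[g>5](R) ⋈[g=f] S) → 2
  ρ[h/f]((σ[g>5](R) ⋈[g=f] S)) → 2

== RESULT ==
g | z | w | h | y
7 | t | r | 7 | r
9 | r | p | 9 | s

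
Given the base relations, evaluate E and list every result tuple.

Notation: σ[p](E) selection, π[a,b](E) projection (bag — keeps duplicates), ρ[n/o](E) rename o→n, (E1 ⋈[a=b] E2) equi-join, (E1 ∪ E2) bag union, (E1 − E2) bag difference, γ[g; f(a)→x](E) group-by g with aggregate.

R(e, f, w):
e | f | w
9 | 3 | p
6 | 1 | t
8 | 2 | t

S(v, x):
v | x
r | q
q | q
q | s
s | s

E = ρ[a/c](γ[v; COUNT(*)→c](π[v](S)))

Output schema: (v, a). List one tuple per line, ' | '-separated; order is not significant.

Row counts bottom-up:
  S → 4
  π[v](S) → 4
  γ[v; COUNT(*)→c](π[v](S)) → 3
  ρ[a/c](γ[v; COUNT(*)→c](π[v](S))) → 3

== RESULT ==
v | a
q | 2
r | 1
s | 1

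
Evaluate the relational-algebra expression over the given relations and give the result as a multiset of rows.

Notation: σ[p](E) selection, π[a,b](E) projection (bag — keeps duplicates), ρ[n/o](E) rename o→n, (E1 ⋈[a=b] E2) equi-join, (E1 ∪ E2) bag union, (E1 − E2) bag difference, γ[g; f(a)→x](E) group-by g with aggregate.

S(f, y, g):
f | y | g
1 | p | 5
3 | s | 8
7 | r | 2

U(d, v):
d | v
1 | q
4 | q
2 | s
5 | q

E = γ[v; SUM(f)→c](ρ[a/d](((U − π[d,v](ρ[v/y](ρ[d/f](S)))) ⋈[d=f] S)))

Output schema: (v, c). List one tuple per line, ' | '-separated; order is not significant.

Row counts bottom-up:
  U → 4
  S → 3
  ρ[d/f](S) → 3
  ρ[v/y](ρ[d/f](S)) → 3
  π[d,v](ρ[v/y](ρ[d/f](S))) → 3
  (U − π[d,v](ρ[v/y](ρ[d/f](S)))) → 4
  S → 3
  ((U − π[d,v](ρ[v/y](ρ[d/f](S)))) ⋈[d=f] S) → 1
  ρ[a/d](((U − π[d,v](ρ[v/y](ρ[d/f](S)))) ⋈[d=f] S)) → 1
  γ[v; SUM(f)→c](ρ[a/d](((U − π[d,v](ρ[v/y](ρ[d/f](S)))) ⋈[d=f] S))) → 1

== RESULT ==
v | c
q | 1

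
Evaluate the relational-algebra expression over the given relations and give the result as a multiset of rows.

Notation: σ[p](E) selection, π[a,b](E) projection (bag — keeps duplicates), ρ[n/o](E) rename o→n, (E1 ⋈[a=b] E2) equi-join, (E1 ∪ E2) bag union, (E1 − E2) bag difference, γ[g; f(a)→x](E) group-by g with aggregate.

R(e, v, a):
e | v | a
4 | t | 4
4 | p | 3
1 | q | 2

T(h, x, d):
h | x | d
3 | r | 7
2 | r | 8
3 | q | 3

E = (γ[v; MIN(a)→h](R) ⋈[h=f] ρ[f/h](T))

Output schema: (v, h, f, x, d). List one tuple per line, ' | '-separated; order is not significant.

Stepwise |·|:
  R → 3
  γ[v; MIN(a)→h](R) → 3
  T → 3
  ρ[f/h](T) → 3
  (γ[v; MIN(a)→h](R) ⋈[h=f] ρ[f/h](T)) → 3

== RESULT ==
v | h | f | x | d
p | 3 | 3 | q | 3
p | 3 | 3 | r | 7
q | 2 | 2 | r | 8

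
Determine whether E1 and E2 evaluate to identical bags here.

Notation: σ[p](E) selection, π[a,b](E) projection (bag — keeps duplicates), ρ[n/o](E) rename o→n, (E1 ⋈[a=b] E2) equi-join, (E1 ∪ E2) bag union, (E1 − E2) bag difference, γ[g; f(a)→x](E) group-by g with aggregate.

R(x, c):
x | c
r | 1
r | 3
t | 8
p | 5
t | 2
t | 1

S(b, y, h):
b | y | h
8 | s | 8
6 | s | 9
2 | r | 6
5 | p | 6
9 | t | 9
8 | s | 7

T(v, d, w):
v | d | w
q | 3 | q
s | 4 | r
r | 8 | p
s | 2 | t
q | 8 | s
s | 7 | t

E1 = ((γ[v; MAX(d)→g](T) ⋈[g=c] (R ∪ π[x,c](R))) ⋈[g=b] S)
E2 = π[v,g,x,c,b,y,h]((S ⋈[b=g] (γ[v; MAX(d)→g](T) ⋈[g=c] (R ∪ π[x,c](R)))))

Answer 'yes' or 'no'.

E1 stepwise |·|:
  T → 6
  γ[v; MAX(d)→g](T) → 3
  R → 6
  R → 6
  π[x,c](R) → 6
  (R ∪ π[x,c](R)) → 12
  (γ[v; MAX(d)→g](T) ⋈[g=c] (R ∪ π[x,c](R))) → 4
  S → 6
  ((γ[v; MAX(d)→g](T) ⋈[g=c] (R ∪ π[x,c](R))) ⋈[g=b] S) → 8
E2 stepwise |·|:
  S → 6
  T → 6
  γ[v; MAX(d)→g](T) → 3
  R → 6
  R → 6
  π[x,c](R) → 6
  (R ∪ π[x,c](R)) → 12
  (γ[v; MAX(d)→g](T) ⋈[g=c] (R ∪ π[x,c](R))) → 4
  (S ⋈[b=g] (γ[v; MAX(d)→g](T) ⋈[g=c] (R ∪ π[x,c](R)))) → 8
  π[v,g,x,c,b,y,h]((S ⋈[b=g] (γ[v; MAX(d)→g](T) ⋈[g=c] (R ∪ π[x,c](R))))) → 8

E1 and E2 produce the same multiset:
v | g | x | c | b | y | h
q | 8 | t | 8 | 8 | s | 7
q | 8 | t | 8 | 8 | s | 7
q | 8 | t | 8 | 8 | s | 8
q | 8 | t | 8 | 8 | s | 8
r | 8 | t | 8 | 8 | s | 7
r | 8 | t | 8 | 8 | s | 7
r | 8 | t | 8 | 8 | s | 8
r | 8 | t | 8 | 8 | s | 8

yes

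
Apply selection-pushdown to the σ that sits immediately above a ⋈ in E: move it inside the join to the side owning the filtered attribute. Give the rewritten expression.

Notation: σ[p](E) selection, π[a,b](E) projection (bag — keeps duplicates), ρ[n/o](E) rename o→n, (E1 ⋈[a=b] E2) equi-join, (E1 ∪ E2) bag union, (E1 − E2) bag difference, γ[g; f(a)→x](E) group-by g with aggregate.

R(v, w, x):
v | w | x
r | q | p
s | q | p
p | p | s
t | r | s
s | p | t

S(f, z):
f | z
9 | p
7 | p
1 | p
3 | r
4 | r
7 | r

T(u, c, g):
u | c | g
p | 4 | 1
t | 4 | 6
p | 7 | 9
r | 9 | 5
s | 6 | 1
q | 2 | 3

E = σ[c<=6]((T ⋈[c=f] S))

σ filters on c, owned by the left side.
E' = (σ[c<=6](T) ⋈[c=f] S)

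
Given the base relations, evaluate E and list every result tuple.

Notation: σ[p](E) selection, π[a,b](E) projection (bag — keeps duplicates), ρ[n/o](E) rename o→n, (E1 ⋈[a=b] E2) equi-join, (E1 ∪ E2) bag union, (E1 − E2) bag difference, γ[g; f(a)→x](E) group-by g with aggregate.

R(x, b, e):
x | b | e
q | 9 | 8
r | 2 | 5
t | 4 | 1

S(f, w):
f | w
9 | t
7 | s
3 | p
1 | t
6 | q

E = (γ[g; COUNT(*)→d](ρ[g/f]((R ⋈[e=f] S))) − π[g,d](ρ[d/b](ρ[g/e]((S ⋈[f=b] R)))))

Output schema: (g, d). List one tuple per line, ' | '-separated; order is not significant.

Subexpression sizes:
  R → 3
  S → 5
  (R ⋈[e=f] S) → 1
  ρ[g/f]((R ⋈[e=f] S)) → 1
  γ[g; COUNT(*)→d](ρ[g/f]((R ⋈[e=f] S))) → 1
  S → 5
  R → 3
  (S ⋈[f=b] R) → 1
  ρ[g/e]((S ⋈[f=b] R)) → 1
  ρ[d/b](ρ[g/e]((S ⋈[f=b] R))) → 1
  π[g,d](ρ[d/b](ρ[g/e]((S ⋈[f=b] R)))) → 1
  (γ[g; COUNT(*)→d](ρ[g/f]((R ⋈[e=f] S))) − π[g,d](ρ[d/b](ρ[g/e]((S ⋈[f=b] R))))) → 1

== RESULT ==
g | d
1 | 1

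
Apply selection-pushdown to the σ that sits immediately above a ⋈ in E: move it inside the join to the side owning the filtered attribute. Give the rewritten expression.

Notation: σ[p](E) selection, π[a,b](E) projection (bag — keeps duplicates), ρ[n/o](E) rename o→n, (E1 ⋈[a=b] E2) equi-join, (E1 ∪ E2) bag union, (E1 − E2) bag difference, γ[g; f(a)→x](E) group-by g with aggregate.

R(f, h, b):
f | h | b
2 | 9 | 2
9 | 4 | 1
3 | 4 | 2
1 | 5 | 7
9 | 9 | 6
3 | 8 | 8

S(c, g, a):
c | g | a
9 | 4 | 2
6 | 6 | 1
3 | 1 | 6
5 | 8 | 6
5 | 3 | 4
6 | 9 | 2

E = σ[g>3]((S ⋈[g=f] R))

σ filters on g, owned by the left side.
E' = (σ[g>3](S) ⋈[g=f] R)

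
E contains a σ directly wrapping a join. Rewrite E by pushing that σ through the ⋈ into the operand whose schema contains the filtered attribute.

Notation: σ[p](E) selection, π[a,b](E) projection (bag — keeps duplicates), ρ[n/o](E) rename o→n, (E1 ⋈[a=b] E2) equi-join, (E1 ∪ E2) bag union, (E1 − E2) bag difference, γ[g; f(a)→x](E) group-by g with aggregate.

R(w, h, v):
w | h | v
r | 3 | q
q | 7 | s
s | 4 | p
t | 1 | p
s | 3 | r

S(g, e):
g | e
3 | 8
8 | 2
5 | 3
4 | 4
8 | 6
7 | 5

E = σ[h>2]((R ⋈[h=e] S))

σ filters on h, owned by the left side.
E' = (σ[h>2](R) ⋈[h=e] S)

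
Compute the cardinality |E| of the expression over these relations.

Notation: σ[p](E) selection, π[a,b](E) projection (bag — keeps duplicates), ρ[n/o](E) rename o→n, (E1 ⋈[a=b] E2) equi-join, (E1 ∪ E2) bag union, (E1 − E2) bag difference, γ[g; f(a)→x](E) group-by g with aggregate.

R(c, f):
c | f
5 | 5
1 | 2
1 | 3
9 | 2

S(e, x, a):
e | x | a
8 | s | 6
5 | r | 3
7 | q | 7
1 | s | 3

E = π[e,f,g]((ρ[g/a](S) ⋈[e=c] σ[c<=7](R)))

Subexpression sizes:
  S → 4
  ρ[g/a](S) → 4
  R → 4
  σ[c<=7](R) → 3
  (ρ[g/a](S) ⋈[e=c] σ[c<=7](R)) → 3
  π[e,f,g]((ρ[g/a](S) ⋈[e=c] σ[c<=7](R))) → 3

|E| = 3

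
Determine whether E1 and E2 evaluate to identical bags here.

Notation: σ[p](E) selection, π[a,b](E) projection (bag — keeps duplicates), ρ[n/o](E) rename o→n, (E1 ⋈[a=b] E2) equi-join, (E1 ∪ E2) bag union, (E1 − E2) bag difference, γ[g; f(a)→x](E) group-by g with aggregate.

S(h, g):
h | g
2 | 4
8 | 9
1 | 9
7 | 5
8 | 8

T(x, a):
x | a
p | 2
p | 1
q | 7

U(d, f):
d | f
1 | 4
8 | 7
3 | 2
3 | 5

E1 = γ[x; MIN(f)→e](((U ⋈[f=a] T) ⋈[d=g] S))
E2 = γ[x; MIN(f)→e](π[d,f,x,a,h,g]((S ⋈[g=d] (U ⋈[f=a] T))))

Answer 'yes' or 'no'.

E1 row counts bottom-up:
  U → 4
  T → 3
  (U ⋈[f=a] T) → 2
  S → 5
  ((U ⋈[f=a] T) ⋈[d=g] S) → 1
  γ[x; MIN(f)→e](((U ⋈[f=a] T) ⋈[d=g] S)) → 1
E2 row counts bottom-up:
  S → 5
  U → 4
  T → 3
  (U ⋈[f=a] T) → 2
  (S ⋈[g=d] (U ⋈[f=a] T)) → 1
  π[d,f,x,a,h,g]((S ⋈[g=d] (U ⋈[f=a] T))) → 1
  γ[x; MIN(f)→e](π[d,f,x,a,h,g]((S ⋈[g=d] (U ⋈[f=a] T)))) → 1

E1 and E2 produce the same multiset:
x | e
q | 7

yes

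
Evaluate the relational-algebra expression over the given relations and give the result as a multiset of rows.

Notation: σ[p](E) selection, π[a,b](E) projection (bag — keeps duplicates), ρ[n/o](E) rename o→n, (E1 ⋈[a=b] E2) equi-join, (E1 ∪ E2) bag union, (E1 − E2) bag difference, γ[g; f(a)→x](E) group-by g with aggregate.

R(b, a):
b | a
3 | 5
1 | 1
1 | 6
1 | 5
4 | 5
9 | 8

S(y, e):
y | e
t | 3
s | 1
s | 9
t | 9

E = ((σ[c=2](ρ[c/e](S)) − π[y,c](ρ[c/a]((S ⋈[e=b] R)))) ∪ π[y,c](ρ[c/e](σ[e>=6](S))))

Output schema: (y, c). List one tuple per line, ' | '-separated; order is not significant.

Stepwise |·|:
  S → 4
  ρ[c/e](S) → 4
  σ[c=2](ρ[c/e](S)) → 0
  S → 4
  R → 6
  (S ⋈[e=b] R) → 6
  ρ[c/a]((S ⋈[e=b] R)) → 6
  π[y,c](ρ[c/a]((S ⋈[e=b] R))) → 6
  (σ[c=2](ρ[c/e](S)) − π[y,c](ρ[c/a]((S ⋈[e=b] R)))) → 0
  S → 4
  σ[e>=6](S) → 2
  ρ[c/e](σ[e>=6](S)) → 2
  π[y,c](ρ[c/e](σ[e>=6](S))) → 2
  ((σ[c=2](ρ[c/e](S)) − π[y,c](ρ[c/a]((S ⋈[e=b] R)))) ∪ π[y,c](ρ[c/e](σ[e>=6](S)))) → 2

== RESULT ==
y | c
s | 9
t | 9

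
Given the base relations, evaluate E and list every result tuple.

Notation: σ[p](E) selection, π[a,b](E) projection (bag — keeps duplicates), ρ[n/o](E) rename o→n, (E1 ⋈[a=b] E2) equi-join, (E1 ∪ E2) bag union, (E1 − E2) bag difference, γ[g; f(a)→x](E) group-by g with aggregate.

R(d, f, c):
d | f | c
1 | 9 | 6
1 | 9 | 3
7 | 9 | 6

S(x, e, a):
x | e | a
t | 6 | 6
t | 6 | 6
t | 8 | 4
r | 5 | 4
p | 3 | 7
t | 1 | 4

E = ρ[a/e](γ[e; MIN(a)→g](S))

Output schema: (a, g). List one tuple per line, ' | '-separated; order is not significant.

Subexpression sizes:
  S → 6
  γ[e; MIN(a)→g](S) → 5
  ρ[a/e](γ[e; MIN(a)→g](S)) → 5

== RESULT ==
a | g
1 | 4
3 | 7
5 | 4
6 | 6
8 | 4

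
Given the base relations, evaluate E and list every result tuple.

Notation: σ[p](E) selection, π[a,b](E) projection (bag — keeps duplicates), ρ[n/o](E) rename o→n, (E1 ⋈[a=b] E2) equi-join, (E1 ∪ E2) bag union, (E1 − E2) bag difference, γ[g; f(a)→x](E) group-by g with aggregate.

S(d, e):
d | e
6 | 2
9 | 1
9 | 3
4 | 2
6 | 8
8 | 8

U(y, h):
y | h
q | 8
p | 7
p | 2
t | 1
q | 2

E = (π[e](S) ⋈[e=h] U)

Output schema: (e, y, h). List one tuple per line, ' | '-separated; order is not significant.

Stepwise |·|:
  S → 6
  π[e](S) → 6
  U → 5
  (π[e](S) ⋈[e=h] U) → 7

== RESULT ==
e | y | h
1 | t | 1
2 | p | 2
2 | p | 2
2 | q | 2
2 | q | 2
8 | q | 8
8 | q | 8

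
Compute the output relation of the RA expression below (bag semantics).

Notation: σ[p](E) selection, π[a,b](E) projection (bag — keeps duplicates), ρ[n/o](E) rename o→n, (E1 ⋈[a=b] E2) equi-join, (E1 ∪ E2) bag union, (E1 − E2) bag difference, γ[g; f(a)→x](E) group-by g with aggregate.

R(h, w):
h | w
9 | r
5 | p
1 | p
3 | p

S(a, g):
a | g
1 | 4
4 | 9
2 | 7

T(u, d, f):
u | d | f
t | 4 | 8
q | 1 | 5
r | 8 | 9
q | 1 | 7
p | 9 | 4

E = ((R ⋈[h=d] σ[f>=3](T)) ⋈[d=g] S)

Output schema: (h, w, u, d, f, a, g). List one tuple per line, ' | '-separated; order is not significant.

Row counts bottom-up:
  R → 4
  T → 5
  σ[f>=3](T) → 5
  (R ⋈[h=d] σ[f>=3](T)) → 3
  S → 3
  ((R ⋈[h=d] σ[f>=3](T)) ⋈[d=g] S) → 1

== RESULT ==
h | w | u | d | f | a | g
9 | r | p | 9 | 4 | 4 | 9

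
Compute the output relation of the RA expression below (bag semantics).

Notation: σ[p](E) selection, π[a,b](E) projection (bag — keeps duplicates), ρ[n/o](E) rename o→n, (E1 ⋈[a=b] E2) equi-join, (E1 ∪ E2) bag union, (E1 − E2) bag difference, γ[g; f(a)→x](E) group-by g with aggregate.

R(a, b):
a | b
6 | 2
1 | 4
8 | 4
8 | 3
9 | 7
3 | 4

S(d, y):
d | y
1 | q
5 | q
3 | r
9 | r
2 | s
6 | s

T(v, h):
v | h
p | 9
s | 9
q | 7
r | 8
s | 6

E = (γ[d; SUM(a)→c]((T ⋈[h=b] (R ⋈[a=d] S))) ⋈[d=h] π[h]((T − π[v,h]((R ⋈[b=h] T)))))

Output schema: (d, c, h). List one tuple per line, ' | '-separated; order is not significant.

Stepwise |·|:
  T → 5
  R → 6
  S → 6
  (R ⋈[a=d] S) → 4
  (T ⋈[h=b] (R ⋈[a=d] S)) → 1
  γ[d; SUM(a)→c]((T ⋈[h=b] (R ⋈[a=d] S))) → 1
  T → 5
  R → 6
  T → 5
  (R ⋈[b=h] T) → 1
  π[v,h]((R ⋈[b=h] T)) → 1
  (T − π[v,h]((R ⋈[b=h] T))) → 4
  π[h]((T − π[v,h]((R ⋈[b=h] T)))) → 4
  (γ[d; SUM(a)→c]((T ⋈[h=b] (R ⋈[a=d] S))) ⋈[d=h] π[h]((T − π[v,h]((R ⋈[b=h] T))))) → 2

== RESULT ==
d | c | h
9 | 9 | 9
9 | 9 | 9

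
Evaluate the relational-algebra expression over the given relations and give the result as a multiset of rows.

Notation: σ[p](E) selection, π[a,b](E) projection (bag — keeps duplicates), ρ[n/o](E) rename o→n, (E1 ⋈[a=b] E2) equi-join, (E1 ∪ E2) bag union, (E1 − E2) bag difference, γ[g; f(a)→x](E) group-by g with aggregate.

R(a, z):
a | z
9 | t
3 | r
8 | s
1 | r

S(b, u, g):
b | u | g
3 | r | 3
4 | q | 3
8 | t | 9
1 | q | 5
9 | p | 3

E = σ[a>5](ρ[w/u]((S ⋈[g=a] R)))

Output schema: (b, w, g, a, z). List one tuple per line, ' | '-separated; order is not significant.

Stepwise |·|:
  S → 5
  R → 4
  (S ⋈[g=a] R) → 4
  ρ[w/u]((S ⋈[g=a] R)) → 4
  σ[a>5](ρ[w/u]((S ⋈[g=a] R))) → 1

== RESULT ==
b | w | g | a | z
8 | t | 9 | 9 | t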